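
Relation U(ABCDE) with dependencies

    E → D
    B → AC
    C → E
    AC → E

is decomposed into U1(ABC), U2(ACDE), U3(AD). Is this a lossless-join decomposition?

Chase test. Columns are ABCDE; row i has aⱼ where attribute j ∈ Ui, else bᵢⱼ.
Initial tableau (one row per fragment):
  row 1: a1 a2 a3 b14 b15
  row 2: a1 b22 a3 a4 a5
  row 3: a1 b32 b33 a4 b35
Rows 1 and 2 agree on C; apply C→E and equate their E entries.
Rows 1 and 2 agree on E; apply E→D and equate their D entries.
Row 1 is now all distinguished symbols — the join is lossless.

Yes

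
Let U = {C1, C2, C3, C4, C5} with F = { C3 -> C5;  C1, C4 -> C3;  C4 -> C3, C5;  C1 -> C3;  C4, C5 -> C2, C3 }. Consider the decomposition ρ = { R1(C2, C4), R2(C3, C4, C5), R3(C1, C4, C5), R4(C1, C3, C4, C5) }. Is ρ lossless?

Chase test. Columns are C1, C2, C3, C4, C5; row i has aⱼ where attribute j ∈ Ri, else bᵢⱼ.
Initial tableau (one row per fragment):
  row 1: b11 a2 b13 a4 b15
  row 2: b21 b22 a3 a4 a5
  row 3: a1 b32 b33 a4 a5
  row 4: a1 b42 a3 a4 a5
Rows 3 and 4 agree on C1, C4; apply C1, C4→C3 and equate their C3 entries.
Rows 1 and 2 agree on C4; apply C4→C3, C5 and equate their C3, C5 entries.
Rows 1 and 2 agree on C4, C5; apply C4, C5→C2, C3 and equate their C2, C3 entries.
Rows 1 and 3 agree on C4, C5; apply C4, C5→C2, C3 and equate their C2, C3 entries.
Rows 1 and 4 agree on C4, C5; apply C4, C5→C2, C3 and equate their C2, C3 entries.
Row 3 is now all distinguished symbols — the join is lossless.

Yes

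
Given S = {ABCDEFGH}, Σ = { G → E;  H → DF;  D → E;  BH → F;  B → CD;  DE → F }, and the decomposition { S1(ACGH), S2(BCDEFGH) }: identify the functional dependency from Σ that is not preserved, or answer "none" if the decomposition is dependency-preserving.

none

G → E lies within S2.
H → DF lies within S2.
D → E lies within S2.
BH → F lies within S2.
B → CD lies within S2.
DE → F lies within S2.
Every dependency is enforceable on the fragments, so the decomposition is dependency-preserving.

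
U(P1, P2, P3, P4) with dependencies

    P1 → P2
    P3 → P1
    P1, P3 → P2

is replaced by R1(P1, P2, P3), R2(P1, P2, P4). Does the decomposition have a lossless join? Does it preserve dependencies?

lossy but dependency-preserving

Lossless test: (P1, P2)⁺ = {P1, P2}, which is a superkey of neither fragment — lossy.
Dependency preservation: every FD's attributes lie within a single fragment, so each can be enforced locally — preserved.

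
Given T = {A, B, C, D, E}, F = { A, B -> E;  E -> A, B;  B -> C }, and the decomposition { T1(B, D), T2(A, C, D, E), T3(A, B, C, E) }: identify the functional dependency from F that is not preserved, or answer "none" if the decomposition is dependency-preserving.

A, B → E lies within T3.
E → A, B lies within T3.
B → C lies within T3.
Every dependency is enforceable on the fragments, so the decomposition is dependency-preserving.

none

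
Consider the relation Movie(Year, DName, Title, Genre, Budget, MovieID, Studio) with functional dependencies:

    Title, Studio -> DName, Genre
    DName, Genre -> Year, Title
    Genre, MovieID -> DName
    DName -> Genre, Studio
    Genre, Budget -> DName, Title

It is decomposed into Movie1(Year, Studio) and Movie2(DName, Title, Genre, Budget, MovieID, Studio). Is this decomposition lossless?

No

Common attributes: Movie1 ∩ Movie2 = {Studio}.
No dependency enlarges {Studio}, so (Studio)⁺ = {Studio}.
The closure contains neither all of Movie1 = {Year, Studio} nor all of Movie2 = {DName, Title, Genre, Budget, MovieID, Studio}, so the common attributes are not a superkey of either fragment. The join is lossy.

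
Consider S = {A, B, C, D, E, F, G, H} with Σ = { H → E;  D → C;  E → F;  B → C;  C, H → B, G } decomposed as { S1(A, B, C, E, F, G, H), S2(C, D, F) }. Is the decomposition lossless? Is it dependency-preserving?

lossy but dependency-preserving

Lossless test: (C, F)⁺ = {C, F}, which is a superkey of neither fragment — lossy.
Dependency preservation: every FD's attributes lie within a single fragment, so each can be enforced locally — preserved.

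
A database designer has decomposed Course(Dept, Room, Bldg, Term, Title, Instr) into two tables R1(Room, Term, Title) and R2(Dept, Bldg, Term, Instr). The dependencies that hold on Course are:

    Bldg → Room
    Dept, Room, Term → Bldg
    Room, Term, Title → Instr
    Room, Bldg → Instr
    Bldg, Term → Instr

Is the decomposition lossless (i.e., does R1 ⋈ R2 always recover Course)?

No

Common attributes: R1 ∩ R2 = {Term}.
No dependency enlarges {Term}, so (Term)⁺ = {Term}.
The closure contains neither all of R1 = {Room, Term, Title} nor all of R2 = {Dept, Bldg, Term, Instr}, so the common attributes are not a superkey of either fragment. The join is lossy.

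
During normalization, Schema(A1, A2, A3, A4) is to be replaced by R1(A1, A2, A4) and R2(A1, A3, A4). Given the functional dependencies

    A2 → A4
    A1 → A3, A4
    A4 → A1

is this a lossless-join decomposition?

Common attributes: R1 ∩ R2 = {A1, A4}.
Closure of {A1, A4}: A1 → A3, A4 applies, adding A3. So (A1, A4)⁺ = {A1, A3, A4}.
This closure contains every attribute of R2, so R1 ∩ R2 → R2. The join is lossless.

Yes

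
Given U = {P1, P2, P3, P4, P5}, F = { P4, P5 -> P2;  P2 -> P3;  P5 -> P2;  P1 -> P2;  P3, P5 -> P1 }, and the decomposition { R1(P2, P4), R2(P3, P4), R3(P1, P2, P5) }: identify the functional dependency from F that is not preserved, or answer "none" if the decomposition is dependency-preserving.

Check P2 → P3: no single fragment contains all of {P2, P3}, and the restricted closure of {P2} across the fragments never reaches {P3}.
P4, P5 → P2 is preserved.
P5 → P2 is preserved.
P1 → P2 is preserved.
P3, P5 → P1 is preserved.

P2 -> P3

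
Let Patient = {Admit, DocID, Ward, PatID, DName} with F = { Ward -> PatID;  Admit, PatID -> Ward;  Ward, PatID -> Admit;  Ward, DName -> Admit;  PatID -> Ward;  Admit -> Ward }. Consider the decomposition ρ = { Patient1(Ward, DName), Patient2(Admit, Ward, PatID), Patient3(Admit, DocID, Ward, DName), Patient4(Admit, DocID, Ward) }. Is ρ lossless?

Chase test. Columns are Admit, DocID, Ward, PatID, DName; row i has aⱼ where attribute j ∈ Patienti, else bᵢⱼ.
Initial tableau (one row per fragment):
  row 1: b11 b12 a3 b14 a5
  row 2: a1 b22 a3 a4 b25
  row 3: a1 a2 a3 b34 a5
  row 4: a1 a2 a3 b44 b45
Rows 1 and 2 agree on Ward; apply Ward→PatID and equate their PatID entries.
Rows 1 and 3 agree on Ward; apply Ward→PatID and equate their PatID entries.
Rows 1 and 4 agree on Ward; apply Ward→PatID and equate their PatID entries.
Rows 1 and 2 agree on Ward, PatID; apply Ward, PatID→Admit and equate their Admit entries.
Row 3 is now all distinguished symbols — the join is lossless.

Yes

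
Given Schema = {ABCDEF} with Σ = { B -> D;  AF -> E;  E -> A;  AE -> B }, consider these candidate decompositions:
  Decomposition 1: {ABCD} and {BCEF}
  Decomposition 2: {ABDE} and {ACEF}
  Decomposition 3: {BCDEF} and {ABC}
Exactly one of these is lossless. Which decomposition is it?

Decomposition 1: common = {BC}, closure = {BCD} → lossy.
Decomposition 2: common = {AE}, closure = {ABDE} → lossless.
Decomposition 3: common = {BC}, closure = {BCD} → lossy.

Decomposition 2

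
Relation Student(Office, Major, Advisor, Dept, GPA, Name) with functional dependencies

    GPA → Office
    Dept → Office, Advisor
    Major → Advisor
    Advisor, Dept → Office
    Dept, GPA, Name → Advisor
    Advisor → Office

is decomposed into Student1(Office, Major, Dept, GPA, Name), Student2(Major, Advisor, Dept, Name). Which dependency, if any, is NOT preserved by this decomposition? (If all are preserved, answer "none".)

Check Advisor → Office: no single fragment contains all of {Office, Advisor}, and the restricted closure of {Advisor} across the fragments never reaches {Office}.
GPA → Office is preserved.
Dept → Office, Advisor is preserved.
Major → Advisor is preserved.
Advisor, Dept → Office is preserved.
Dept, GPA, Name → Advisor is preserved.

Advisor → Office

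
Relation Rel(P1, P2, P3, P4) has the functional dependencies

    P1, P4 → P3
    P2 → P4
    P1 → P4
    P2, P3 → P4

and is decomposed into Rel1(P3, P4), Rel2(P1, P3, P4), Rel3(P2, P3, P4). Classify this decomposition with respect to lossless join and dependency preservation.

lossy but dependency-preserving

Lossless test (chase): applying each FD to every pair of rows produces no changes in the tableau, so no row becomes fully distinguished — the join is lossy.
Dependency preservation: every FD's attributes lie within a single fragment, so each can be enforced locally — preserved.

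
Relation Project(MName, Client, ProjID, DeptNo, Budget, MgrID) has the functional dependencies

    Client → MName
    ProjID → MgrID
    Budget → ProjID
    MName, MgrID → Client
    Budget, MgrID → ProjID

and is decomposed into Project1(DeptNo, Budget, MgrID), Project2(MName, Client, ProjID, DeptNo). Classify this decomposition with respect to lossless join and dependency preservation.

lossy and not dependency-preserving

Lossless test: (DeptNo)⁺ = {DeptNo}, which is a superkey of neither fragment — lossy.
Dependency preservation: the restricted closure of {ProjID} across the fragments never reaches {MgrID}, so ProjID → MgrID cannot be enforced without a join — not preserved.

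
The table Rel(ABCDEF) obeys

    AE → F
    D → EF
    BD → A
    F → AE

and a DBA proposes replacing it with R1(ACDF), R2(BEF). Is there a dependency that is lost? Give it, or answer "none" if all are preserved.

Check AE → F: no single fragment contains all of {AEF}, and the restricted closure of {AE} across the fragments never reaches {F}.
D → EF is preserved.
BD → A is preserved.
F → AE is preserved.

AE → F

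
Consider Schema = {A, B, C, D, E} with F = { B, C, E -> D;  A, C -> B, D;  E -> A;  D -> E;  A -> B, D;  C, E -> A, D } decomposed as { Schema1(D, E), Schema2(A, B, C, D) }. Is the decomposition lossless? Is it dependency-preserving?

Lossless test: (D)⁺ = {A, B, D, E}, which contains all of one fragment — lossless.
Dependency preservation: B, C, E → D; E → A; C, E → A, D are not contained in any single fragment, but the restricted closure of each left-hand side across the fragments still reaches the right-hand side; the remaining FDs each lie inside some fragment. All dependencies are preserved.

lossless and dependency-preserving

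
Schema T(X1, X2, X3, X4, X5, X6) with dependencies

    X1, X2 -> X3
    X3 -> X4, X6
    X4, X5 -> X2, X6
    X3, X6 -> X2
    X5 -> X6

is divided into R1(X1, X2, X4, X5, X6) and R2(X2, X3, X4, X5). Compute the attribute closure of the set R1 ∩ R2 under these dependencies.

X2, X4, X5, X6

R1 ∩ R2 = {X2, X4, X5}.
X4, X5 → X2, X6 applies, adding X6
Closure: {X2, X4, X5, X6}.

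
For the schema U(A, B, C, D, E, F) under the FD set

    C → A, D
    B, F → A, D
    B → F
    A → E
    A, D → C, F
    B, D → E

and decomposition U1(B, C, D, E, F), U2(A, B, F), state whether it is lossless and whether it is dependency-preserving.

lossless but not dependency-preserving

Lossless test: (B, F)⁺ = {A, B, C, D, E, F}, which contains all of one fragment — lossless.
Dependency preservation: the restricted closure of {C} across the fragments never reaches {A, D}, so C → A, D cannot be enforced without a join — not preserved.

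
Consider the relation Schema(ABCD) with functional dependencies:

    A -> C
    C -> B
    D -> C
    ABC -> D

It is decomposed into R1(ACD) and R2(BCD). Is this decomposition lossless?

Common attributes: R1 ∩ R2 = {CD}.
Closure of {CD}: C → B applies, adding B. So (CD)⁺ = {BCD}.
This closure contains every attribute of R2, so R1 ∩ R2 → R2. The join is lossless.

Yes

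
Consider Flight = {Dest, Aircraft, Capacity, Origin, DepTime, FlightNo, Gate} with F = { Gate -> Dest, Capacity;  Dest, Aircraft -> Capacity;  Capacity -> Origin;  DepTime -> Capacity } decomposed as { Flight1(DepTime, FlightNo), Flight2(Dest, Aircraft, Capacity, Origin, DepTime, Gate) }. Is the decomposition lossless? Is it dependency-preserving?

lossy but dependency-preserving

Lossless test: (DepTime)⁺ = {Capacity, Origin, DepTime}, which is a superkey of neither fragment — lossy.
Dependency preservation: every FD's attributes lie within a single fragment, so each can be enforced locally — preserved.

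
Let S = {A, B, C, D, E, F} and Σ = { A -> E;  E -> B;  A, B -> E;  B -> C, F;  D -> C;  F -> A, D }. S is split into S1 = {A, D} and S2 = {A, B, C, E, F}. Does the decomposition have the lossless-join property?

Common attributes: S1 ∩ S2 = {A}.
Closure of {A}: A → E applies, adding E; E → B applies, adding B; B → C, F applies, adding C, F; F → A, D applies, adding D. So (A)⁺ = {A, B, C, D, E, F}.
This closure contains every attribute of S1, so S1 ∩ S2 → S1. The join is lossless.

Yes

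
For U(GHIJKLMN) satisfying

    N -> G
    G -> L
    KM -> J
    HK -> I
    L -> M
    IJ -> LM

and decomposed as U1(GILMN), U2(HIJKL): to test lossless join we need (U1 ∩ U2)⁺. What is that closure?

U1 ∩ U2 = {IL}.
L → M applies, adding M
Closure: {ILM}.

ILM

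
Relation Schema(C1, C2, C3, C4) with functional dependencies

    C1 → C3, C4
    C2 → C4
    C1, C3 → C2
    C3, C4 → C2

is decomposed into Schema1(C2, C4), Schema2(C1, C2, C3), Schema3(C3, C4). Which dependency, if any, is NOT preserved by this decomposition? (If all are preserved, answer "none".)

C3, C4 → C2

Check C3, C4 → C2: no single fragment contains all of {C2, C3, C4}, and the restricted closure of {C3, C4} across the fragments never reaches {C2}.
C1 → C3, C4 is preserved.
C2 → C4 is preserved.
C1, C3 → C2 is preserved.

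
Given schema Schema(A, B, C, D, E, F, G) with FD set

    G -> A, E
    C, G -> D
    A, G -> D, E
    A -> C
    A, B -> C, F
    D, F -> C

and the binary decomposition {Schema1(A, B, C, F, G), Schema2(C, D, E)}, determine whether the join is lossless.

No

Common attributes: Schema1 ∩ Schema2 = {C}.
No dependency enlarges {C}, so (C)⁺ = {C}.
The closure contains neither all of Schema1 = {A, B, C, F, G} nor all of Schema2 = {C, D, E}, so the common attributes are not a superkey of either fragment. The join is lossy.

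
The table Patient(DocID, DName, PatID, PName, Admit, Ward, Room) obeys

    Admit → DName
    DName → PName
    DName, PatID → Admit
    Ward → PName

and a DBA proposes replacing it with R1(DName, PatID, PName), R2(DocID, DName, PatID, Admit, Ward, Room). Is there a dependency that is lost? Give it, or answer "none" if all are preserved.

Ward → PName

Check Ward → PName: no single fragment contains all of {PName, Ward}, and the restricted closure of {Ward} across the fragments never reaches {PName}.
Admit → DName is preserved.
DName → PName is preserved.
DName, PatID → Admit is preserved.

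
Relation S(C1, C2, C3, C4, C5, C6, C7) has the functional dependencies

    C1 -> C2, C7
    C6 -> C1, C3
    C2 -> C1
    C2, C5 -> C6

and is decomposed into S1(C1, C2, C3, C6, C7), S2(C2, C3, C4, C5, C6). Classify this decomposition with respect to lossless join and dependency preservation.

lossless and dependency-preserving

Lossless test: (C2, C3, C6)⁺ = {C1, C2, C3, C6, C7}, which contains all of one fragment — lossless.
Dependency preservation: every FD's attributes lie within a single fragment, so each can be enforced locally — preserved.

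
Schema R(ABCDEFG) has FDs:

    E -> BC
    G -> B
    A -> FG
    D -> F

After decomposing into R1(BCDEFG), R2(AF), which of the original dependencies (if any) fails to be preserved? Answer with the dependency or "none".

Check A → FG: no single fragment contains all of {AFG}, and the restricted closure of {A} across the fragments never reaches {FG}.
E → BC is preserved.
G → B is preserved.
D → F is preserved.

A -> FG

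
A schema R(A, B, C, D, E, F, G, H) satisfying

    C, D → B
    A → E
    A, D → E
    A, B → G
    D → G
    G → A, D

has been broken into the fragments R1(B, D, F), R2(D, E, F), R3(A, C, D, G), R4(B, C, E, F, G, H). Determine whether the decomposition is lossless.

Yes

Chase test. Columns are A, B, C, D, E, F, G, H; row i has aⱼ where attribute j ∈ Ri, else bᵢⱼ.
Initial tableau (one row per fragment):
  row 1: b11 a2 b13 a4 b15 a6 b17 b18
  row 2: b21 b22 b23 a4 a5 a6 b27 b28
  row 3: a1 b32 a3 a4 b35 b36 a7 b38
  row 4: b41 a2 a3 b44 a5 a6 a7 a8
Rows 1 and 2 agree on D; apply D→G and equate their G entries.
Rows 1 and 3 agree on D; apply D→G and equate their G entries.
Rows 1 and 2 agree on G; apply G→A, D and equate their A, D entries.
Rows 1 and 3 agree on G; apply G→A, D and equate their A, D entries.
Rows 1 and 4 agree on G; apply G→A, D and equate their A, D entries.
Rows 3 and 4 agree on C, D; apply C, D→B and equate their B entries.
Rows 1 and 2 agree on A; apply A→E and equate their E entries.
Rows 1 and 3 agree on A; apply A→E and equate their E entries.
Row 4 is now all distinguished symbols — the join is lossless.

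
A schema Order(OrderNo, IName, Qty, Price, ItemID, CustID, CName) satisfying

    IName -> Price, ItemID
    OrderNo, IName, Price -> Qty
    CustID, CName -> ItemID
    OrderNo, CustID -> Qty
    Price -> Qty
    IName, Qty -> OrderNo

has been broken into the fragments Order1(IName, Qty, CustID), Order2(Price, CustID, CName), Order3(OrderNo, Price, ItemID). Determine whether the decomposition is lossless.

No

Chase test. Columns are OrderNo, IName, Qty, Price, ItemID, CustID, CName; row i has aⱼ where attribute j ∈ Orderi, else bᵢⱼ.
Initial tableau (one row per fragment):
  row 1: b11 a2 a3 b14 b15 a6 b17
  row 2: b21 b22 b23 a4 b25 a6 a7
  row 3: a1 b32 b33 a4 a5 b36 b37
Rows 2 and 3 agree on Price; apply Price→Qty and equate their Qty entries.
No row becomes fully distinguished — the join is lossy.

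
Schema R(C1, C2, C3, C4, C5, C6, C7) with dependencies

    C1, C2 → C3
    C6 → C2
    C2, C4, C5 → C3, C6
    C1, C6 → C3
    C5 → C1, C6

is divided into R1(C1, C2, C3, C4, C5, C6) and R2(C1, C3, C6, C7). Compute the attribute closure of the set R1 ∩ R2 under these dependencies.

C1, C2, C3, C6

R1 ∩ R2 = {C1, C3, C6}.
C6 → C2 applies, adding C2
Closure: {C1, C2, C3, C6}.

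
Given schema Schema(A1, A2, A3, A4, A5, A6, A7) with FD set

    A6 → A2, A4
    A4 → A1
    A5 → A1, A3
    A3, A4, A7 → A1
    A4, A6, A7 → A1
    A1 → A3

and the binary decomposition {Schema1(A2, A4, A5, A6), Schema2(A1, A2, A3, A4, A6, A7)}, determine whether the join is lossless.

Common attributes: Schema1 ∩ Schema2 = {A2, A4, A6}.
Closure of {A2, A4, A6}: A4 → A1 applies, adding A1; A1 → A3 applies, adding A3. So (A2, A4, A6)⁺ = {A1, A2, A3, A4, A6}.
The closure contains neither all of Schema1 = {A2, A4, A5, A6} nor all of Schema2 = {A1, A2, A3, A4, A6, A7}, so the common attributes are not a superkey of either fragment. The join is lossy.

No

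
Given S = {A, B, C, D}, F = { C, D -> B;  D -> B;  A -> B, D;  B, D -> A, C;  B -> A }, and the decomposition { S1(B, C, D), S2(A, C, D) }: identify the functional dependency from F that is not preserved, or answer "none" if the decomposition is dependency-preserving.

C, D → B lies within S1.
D → B lies within S1.
A → B, D: restricted closure across fragments reaches B, D.
B, D → A, C: restricted closure across fragments reaches A, C.
B → A: restricted closure across fragments reaches A.
Every dependency is enforceable on the fragments, so the decomposition is dependency-preserving.

none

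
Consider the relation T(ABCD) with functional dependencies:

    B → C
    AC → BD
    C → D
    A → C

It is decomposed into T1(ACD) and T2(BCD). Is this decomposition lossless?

Common attributes: T1 ∩ T2 = {CD}.
No dependency enlarges {CD}, so (CD)⁺ = {CD}.
The closure contains neither all of T1 = {ACD} nor all of T2 = {BCD}, so the common attributes are not a superkey of either fragment. The join is lossy.

No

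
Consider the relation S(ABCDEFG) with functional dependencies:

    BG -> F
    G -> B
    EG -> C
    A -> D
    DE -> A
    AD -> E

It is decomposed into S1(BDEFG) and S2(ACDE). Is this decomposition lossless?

Common attributes: S1 ∩ S2 = {DE}.
Closure of {DE}: DE → A applies, adding A. So (DE)⁺ = {ADE}.
The closure contains neither all of S1 = {BDEFG} nor all of S2 = {ACDE}, so the common attributes are not a superkey of either fragment. The join is lossy.

No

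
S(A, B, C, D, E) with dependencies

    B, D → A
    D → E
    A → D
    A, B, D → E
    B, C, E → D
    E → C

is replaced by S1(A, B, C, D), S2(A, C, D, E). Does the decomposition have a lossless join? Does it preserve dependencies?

lossless but not dependency-preserving

Lossless test: (A, C, D)⁺ = {A, C, D, E}, which contains all of one fragment — lossless.
Dependency preservation: the restricted closure of {B, C, E} across the fragments never reaches {D}, so B, C, E → D cannot be enforced without a join — not preserved.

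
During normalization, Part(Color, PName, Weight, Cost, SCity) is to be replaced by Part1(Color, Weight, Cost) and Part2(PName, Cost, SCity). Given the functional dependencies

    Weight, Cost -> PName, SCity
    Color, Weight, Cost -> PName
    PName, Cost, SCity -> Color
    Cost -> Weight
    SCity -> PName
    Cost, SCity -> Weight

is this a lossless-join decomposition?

Yes

Common attributes: Part1 ∩ Part2 = {Cost}.
Closure of {Cost}: Cost → Weight applies, adding Weight; Weight, Cost → PName, SCity applies, adding PName, SCity; PName, Cost, SCity → Color applies, adding Color. So (Cost)⁺ = {Color, PName, Weight, Cost, SCity}.
This closure contains every attribute of Part1, so Part1 ∩ Part2 → Part1. The join is lossless.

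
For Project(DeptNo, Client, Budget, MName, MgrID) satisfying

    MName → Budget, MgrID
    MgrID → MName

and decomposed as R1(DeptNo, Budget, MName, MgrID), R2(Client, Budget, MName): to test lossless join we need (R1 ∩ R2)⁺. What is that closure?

R1 ∩ R2 = {Budget, MName}.
MName → Budget, MgrID applies, adding MgrID
Closure: {Budget, MName, MgrID}.

Budget, MName, MgrID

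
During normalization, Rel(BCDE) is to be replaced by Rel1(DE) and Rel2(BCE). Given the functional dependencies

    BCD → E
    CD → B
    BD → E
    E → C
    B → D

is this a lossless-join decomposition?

Common attributes: Rel1 ∩ Rel2 = {E}.
Closure of {E}: E → C applies, adding C. So (E)⁺ = {CE}.
The closure contains neither all of Rel1 = {DE} nor all of Rel2 = {BCE}, so the common attributes are not a superkey of either fragment. The join is lossy.

No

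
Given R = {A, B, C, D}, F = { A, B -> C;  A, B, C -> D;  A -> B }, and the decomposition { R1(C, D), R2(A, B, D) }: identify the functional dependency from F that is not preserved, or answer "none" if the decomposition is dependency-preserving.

A, B -> C

Check A, B → C: no single fragment contains all of {A, B, C}, and the restricted closure of {A, B} across the fragments never reaches {C}.
A, B, C → D is preserved.
A → B is preserved.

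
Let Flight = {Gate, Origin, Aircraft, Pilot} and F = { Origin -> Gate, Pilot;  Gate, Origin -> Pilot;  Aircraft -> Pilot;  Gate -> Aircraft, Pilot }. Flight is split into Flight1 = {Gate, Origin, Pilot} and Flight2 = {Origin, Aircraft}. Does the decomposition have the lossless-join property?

Common attributes: Flight1 ∩ Flight2 = {Origin}.
Closure of {Origin}: Origin → Gate, Pilot applies, adding Gate, Pilot; Gate → Aircraft, Pilot applies, adding Aircraft. So (Origin)⁺ = {Gate, Origin, Aircraft, Pilot}.
This closure contains every attribute of Flight1, so Flight1 ∩ Flight2 → Flight1. The join is lossless.

Yes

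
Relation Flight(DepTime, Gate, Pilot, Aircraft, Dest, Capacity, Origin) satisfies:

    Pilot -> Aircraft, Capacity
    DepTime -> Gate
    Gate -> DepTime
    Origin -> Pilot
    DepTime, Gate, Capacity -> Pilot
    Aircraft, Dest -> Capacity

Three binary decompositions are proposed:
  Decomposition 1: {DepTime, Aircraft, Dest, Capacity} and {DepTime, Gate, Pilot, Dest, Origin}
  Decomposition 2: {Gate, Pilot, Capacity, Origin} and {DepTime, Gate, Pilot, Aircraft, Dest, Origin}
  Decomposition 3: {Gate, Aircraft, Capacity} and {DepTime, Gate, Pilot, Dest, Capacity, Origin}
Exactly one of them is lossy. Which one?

Decomposition 1

Decomposition 1: common = {DepTime, Dest}, closure = {DepTime, Gate, Dest} → lossy.
Decomposition 2: common = {Gate, Pilot, Origin}, closure = {DepTime, Gate, Pilot, Aircraft, Capacity, Origin} → lossless.
Decomposition 3: common = {Gate, Capacity}, closure = {DepTime, Gate, Pilot, Aircraft, Capacity} → lossless.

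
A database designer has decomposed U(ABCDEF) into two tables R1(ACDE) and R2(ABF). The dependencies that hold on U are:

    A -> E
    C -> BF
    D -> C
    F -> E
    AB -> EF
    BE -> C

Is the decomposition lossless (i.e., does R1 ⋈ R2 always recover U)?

No

Common attributes: R1 ∩ R2 = {A}.
Closure of {A}: A → E applies, adding E. So (A)⁺ = {AE}.
The closure contains neither all of R1 = {ACDE} nor all of R2 = {ABF}, so the common attributes are not a superkey of either fragment. The join is lossy.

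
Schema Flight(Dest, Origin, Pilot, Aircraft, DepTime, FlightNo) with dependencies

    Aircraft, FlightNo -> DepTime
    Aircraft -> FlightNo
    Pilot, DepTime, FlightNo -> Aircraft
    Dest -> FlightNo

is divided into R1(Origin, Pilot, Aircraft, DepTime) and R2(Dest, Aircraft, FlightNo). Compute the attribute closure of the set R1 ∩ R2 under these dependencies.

R1 ∩ R2 = {Aircraft}.
Aircraft → FlightNo applies, adding FlightNo
Aircraft, FlightNo → DepTime applies, adding DepTime
Closure: {Aircraft, DepTime, FlightNo}.

Aircraft, DepTime, FlightNo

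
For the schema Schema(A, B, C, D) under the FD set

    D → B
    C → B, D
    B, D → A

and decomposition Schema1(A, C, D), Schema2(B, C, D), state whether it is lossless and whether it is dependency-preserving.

lossless and dependency-preserving

Lossless test: (C, D)⁺ = {A, B, C, D}, which contains all of one fragment — lossless.
Dependency preservation: B, D → A is not contained in any single fragment, but the restricted closure of its left-hand side across the fragments still reaches the right-hand side; the remaining FDs each lie inside some fragment. All dependencies are preserved.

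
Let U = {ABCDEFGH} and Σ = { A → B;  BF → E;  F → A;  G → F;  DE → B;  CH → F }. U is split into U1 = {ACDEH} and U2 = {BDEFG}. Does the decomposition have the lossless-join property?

Common attributes: U1 ∩ U2 = {DE}.
Closure of {DE}: DE → B applies, adding B. So (DE)⁺ = {BDE}.
The closure contains neither all of U1 = {ACDEH} nor all of U2 = {BDEFG}, so the common attributes are not a superkey of either fragment. The join is lossy.

No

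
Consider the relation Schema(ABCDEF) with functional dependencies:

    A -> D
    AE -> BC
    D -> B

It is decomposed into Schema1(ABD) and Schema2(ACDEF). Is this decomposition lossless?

Common attributes: Schema1 ∩ Schema2 = {AD}.
Closure of {AD}: D → B applies, adding B. So (AD)⁺ = {ABD}.
This closure contains every attribute of Schema1, so Schema1 ∩ Schema2 → Schema1. The join is lossless.

Yes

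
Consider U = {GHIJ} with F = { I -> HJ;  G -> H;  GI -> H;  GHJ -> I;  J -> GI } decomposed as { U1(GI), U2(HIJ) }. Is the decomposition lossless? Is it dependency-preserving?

Lossless test: (I)⁺ = {GHIJ}, which contains all of one fragment — lossless.
Dependency preservation: the restricted closure of {G} across the fragments never reaches {H}, so G → H cannot be enforced without a join — not preserved.

lossless but not dependency-preserving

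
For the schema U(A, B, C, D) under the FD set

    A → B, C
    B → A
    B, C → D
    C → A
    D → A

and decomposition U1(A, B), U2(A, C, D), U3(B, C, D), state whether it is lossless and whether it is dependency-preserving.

lossless and dependency-preserving

Lossless test (chase): Rows 1 and 2 agree on A; apply A→B, C and equate their B, C entries. Rows 1 and 3 agree on B; apply B→A and equate their A entries. Rows 1 and 2 agree on B, C; apply B, C→D and equate their D entries. Row 1 is now all distinguished symbols — the join is lossless.
Dependency preservation: A → B, C is not contained in any single fragment, but the restricted closure of its left-hand side across the fragments still reaches the right-hand side; the remaining FDs each lie inside some fragment. All dependencies are preserved.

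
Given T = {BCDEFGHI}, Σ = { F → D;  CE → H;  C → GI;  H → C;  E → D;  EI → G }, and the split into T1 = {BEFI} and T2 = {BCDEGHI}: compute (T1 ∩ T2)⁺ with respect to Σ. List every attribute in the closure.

T1 ∩ T2 = {BEI}.
E → D applies, adding D
EI → G applies, adding G
Closure: {BDEGI}.

BDEGI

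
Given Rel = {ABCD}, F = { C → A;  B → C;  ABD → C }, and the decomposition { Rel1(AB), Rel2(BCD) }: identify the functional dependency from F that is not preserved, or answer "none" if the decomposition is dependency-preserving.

Check C → A: no single fragment contains all of {AC}, and the restricted closure of {C} across the fragments never reaches {A}.
B → C is preserved.
ABD → C is preserved.

C → A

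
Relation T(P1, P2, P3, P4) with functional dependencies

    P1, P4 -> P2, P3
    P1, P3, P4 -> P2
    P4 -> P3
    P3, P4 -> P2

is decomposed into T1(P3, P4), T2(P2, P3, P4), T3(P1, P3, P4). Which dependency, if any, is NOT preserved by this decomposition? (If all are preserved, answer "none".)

none

P1, P4 → P2, P3: restricted closure across fragments reaches P2, P3.
P1, P3, P4 → P2: restricted closure across fragments reaches P2.
P4 → P3 lies within T1.
P3, P4 → P2 lies within T2.
Every dependency is enforceable on the fragments, so the decomposition is dependency-preserving.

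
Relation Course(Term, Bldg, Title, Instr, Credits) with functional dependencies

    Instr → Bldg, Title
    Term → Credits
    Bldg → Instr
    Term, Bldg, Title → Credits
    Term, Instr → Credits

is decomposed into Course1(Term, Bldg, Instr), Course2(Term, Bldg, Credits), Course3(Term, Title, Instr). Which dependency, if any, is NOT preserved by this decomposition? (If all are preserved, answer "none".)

Instr → Bldg, Title: restricted closure across fragments reaches Bldg, Title.
Term → Credits lies within Course2.
Bldg → Instr lies within Course1.
Term, Bldg, Title → Credits: restricted closure across fragments reaches Credits.
Term, Instr → Credits: restricted closure across fragments reaches Credits.
Every dependency is enforceable on the fragments, so the decomposition is dependency-preserving.

none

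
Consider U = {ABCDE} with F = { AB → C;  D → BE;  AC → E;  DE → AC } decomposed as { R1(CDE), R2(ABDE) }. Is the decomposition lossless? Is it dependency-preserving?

Lossless test: (DE)⁺ = {ABCDE}, which contains all of one fragment — lossless.
Dependency preservation: the restricted closure of {AB} across the fragments never reaches {C}, so AB → C cannot be enforced without a join — not preserved.

lossless but not dependency-preserving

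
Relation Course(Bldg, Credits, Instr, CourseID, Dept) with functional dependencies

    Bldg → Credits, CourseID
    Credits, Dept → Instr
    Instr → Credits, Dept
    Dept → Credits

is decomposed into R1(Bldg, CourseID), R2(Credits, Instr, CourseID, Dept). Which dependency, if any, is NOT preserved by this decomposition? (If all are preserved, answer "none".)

Check Bldg → Credits, CourseID: no single fragment contains all of {Bldg, Credits, CourseID}, and the restricted closure of {Bldg} across the fragments never reaches {Credits, CourseID}.
Credits, Dept → Instr is preserved.
Instr → Credits, Dept is preserved.
Dept → Credits is preserved.

Bldg → Credits, CourseID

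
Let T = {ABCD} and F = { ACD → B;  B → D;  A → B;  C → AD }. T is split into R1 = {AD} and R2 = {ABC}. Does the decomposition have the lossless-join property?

Common attributes: R1 ∩ R2 = {A}.
Closure of {A}: A → B applies, adding B; B → D applies, adding D. So (A)⁺ = {ABD}.
This closure contains every attribute of R1, so R1 ∩ R2 → R1. The join is lossless.

Yes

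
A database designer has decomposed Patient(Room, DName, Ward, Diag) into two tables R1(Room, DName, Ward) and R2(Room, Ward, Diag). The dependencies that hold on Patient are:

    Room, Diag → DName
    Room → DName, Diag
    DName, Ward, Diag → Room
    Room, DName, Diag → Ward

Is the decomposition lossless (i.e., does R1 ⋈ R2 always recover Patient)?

Common attributes: R1 ∩ R2 = {Room, Ward}.
Closure of {Room, Ward}: Room → DName, Diag applies, adding DName, Diag. So (Room, Ward)⁺ = {Room, DName, Ward, Diag}.
This closure contains every attribute of R1, so R1 ∩ R2 → R1. The join is lossless.

Yes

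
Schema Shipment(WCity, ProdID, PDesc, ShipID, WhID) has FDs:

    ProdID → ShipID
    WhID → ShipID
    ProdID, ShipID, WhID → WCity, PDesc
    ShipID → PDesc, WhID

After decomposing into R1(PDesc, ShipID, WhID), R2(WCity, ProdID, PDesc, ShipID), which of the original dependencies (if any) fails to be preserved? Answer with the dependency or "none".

ProdID → ShipID lies within R2.
WhID → ShipID lies within R1.
ProdID, ShipID, WhID → WCity, PDesc: restricted closure across fragments reaches WCity, PDesc.
ShipID → PDesc, WhID lies within R1.
Every dependency is enforceable on the fragments, so the decomposition is dependency-preserving.

none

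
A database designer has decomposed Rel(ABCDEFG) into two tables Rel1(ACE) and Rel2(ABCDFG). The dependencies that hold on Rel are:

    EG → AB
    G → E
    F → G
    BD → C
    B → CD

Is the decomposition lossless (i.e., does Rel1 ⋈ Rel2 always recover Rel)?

No

Common attributes: Rel1 ∩ Rel2 = {AC}.
No dependency enlarges {AC}, so (AC)⁺ = {AC}.
The closure contains neither all of Rel1 = {ACE} nor all of Rel2 = {ABCDFG}, so the common attributes are not a superkey of either fragment. The join is lossy.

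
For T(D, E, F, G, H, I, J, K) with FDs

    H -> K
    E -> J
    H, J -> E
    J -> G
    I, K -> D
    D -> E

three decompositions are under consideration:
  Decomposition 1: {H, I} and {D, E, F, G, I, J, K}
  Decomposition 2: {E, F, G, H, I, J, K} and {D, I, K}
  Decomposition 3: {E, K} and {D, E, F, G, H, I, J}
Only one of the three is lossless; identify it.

Decomposition 2

Decomposition 1: common = {I}, closure = {I} → lossy.
Decomposition 2: common = {I, K}, closure = {D, E, G, I, J, K} → lossless.
Decomposition 3: common = {E}, closure = {E, G, J} → lossy.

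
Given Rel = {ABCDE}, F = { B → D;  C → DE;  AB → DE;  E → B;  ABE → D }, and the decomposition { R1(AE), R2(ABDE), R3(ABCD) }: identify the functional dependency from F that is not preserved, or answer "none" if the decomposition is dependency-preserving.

Check C → DE: no single fragment contains all of {CDE}, and the restricted closure of {C} across the fragments never reaches {DE}.
B → D is preserved.
AB → DE is preserved.
E → B is preserved.
ABE → D is preserved.

C → DE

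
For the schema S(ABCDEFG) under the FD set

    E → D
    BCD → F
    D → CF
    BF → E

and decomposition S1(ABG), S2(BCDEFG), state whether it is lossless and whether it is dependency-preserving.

lossy but dependency-preserving

Lossless test: (BG)⁺ = {BG}, which is a superkey of neither fragment — lossy.
Dependency preservation: every FD's attributes lie within a single fragment, so each can be enforced locally — preserved.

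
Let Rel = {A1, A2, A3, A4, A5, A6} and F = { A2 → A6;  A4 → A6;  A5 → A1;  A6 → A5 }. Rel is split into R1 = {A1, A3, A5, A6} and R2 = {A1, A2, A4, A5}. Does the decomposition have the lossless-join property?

No

Common attributes: R1 ∩ R2 = {A1, A5}.
No dependency enlarges {A1, A5}, so (A1, A5)⁺ = {A1, A5}.
The closure contains neither all of R1 = {A1, A3, A5, A6} nor all of R2 = {A1, A2, A4, A5}, so the common attributes are not a superkey of either fragment. The join is lossy.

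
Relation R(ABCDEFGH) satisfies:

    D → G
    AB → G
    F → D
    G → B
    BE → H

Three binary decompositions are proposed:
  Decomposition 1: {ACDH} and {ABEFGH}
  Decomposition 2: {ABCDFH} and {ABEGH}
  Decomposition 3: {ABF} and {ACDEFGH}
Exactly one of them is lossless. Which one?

Decomposition 1: common = {AH}, closure = {AH} → lossy.
Decomposition 2: common = {ABH}, closure = {ABGH} → lossy.
Decomposition 3: common = {AF}, closure = {ABDFG} → lossless.

Decomposition 3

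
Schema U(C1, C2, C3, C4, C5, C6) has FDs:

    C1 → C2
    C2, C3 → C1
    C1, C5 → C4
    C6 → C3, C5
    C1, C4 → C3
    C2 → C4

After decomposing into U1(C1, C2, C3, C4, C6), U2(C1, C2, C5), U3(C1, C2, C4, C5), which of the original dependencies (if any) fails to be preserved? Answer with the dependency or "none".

Check C6 → C3, C5: no single fragment contains all of {C3, C5, C6}, and the restricted closure of {C6} across the fragments never reaches {C3, C5}.
C1 → C2 is preserved.
C2, C3 → C1 is preserved.
C1, C5 → C4 is preserved.
C1, C4 → C3 is preserved.
C2 → C4 is preserved.

C6 → C3, C5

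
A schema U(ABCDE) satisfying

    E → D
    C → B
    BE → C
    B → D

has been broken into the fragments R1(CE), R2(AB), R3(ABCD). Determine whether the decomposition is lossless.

Chase test. Columns are ABCDE; row i has aⱼ where attribute j ∈ Ri, else bᵢⱼ.
Initial tableau (one row per fragment):
  row 1: b11 b12 a3 b14 a5
  row 2: a1 a2 b23 b24 b25
  row 3: a1 a2 a3 a4 b35
Rows 1 and 3 agree on C; apply C→B and equate their B entries.
Rows 1 and 2 agree on B; apply B→D and equate their D entries.
Rows 1 and 3 agree on B; apply B→D and equate their D entries.
No row becomes fully distinguished — the join is lossy.

No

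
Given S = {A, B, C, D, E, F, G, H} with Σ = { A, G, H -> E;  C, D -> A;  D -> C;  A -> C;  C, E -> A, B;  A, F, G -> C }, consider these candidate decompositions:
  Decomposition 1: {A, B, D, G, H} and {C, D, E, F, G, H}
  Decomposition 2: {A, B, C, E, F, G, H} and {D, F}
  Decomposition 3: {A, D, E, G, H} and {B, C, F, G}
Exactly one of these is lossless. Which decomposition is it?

Decomposition 1: common = {D, G, H}, closure = {A, B, C, D, E, G, H} → lossless.
Decomposition 2: common = {F}, closure = {F} → lossy.
Decomposition 3: common = {G}, closure = {G} → lossy.

Decomposition 1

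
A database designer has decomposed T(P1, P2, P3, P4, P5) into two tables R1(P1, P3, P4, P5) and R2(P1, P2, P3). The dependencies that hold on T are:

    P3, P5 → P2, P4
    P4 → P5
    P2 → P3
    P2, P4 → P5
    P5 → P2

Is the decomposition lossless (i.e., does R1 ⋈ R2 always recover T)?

No

Common attributes: R1 ∩ R2 = {P1, P3}.
No dependency enlarges {P1, P3}, so (P1, P3)⁺ = {P1, P3}.
The closure contains neither all of R1 = {P1, P3, P4, P5} nor all of R2 = {P1, P2, P3}, so the common attributes are not a superkey of either fragment. The join is lossy.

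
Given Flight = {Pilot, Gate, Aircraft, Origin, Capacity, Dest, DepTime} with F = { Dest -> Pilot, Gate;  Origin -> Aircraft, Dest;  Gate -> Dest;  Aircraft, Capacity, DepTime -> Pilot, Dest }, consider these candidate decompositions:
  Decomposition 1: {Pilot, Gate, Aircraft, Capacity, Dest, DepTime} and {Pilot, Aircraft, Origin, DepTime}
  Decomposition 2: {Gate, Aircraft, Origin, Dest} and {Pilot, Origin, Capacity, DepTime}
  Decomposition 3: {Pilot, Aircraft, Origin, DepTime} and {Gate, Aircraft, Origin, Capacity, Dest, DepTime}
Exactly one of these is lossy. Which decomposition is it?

Decomposition 1: common = {Pilot, Aircraft, DepTime}, closure = {Pilot, Aircraft, DepTime} → lossy.
Decomposition 2: common = {Origin}, closure = {Pilot, Gate, Aircraft, Origin, Dest} → lossless.
Decomposition 3: common = {Aircraft, Origin, DepTime}, closure = {Pilot, Gate, Aircraft, Origin, Dest, DepTime} → lossless.

Decomposition 1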